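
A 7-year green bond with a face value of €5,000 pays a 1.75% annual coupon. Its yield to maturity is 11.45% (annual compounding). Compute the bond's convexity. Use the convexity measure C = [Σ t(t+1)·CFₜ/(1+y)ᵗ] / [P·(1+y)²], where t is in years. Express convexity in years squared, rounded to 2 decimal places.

With y = 0.1145:
  t   CF        PV=CF/(1+0.1145)^t    t·PV        t(t+1)·PV
  1        87.50        78.5105        78.5105         157.0211
  2        87.50        70.4446       140.8893         422.6678
  3        87.50        63.2074       189.6222         758.4886
  4        87.50        56.7137       226.8547       1,134.2734
  5        87.50        50.8871       254.4355       1,526.6130
  6        87.50        45.6591       273.9548       1,917.6834
  7     5,087.50     2,382.0118    16,674.0828     133,392.6620
  Σ                  2,747.4343    17,838.3497     139,309.4093
P = 2,747.4343.
Convexity = Σ t(t+1)·PV / [P·(1+y)²] = 139,309.4093 / (2,747.4343 × 1.242110) = 40.82188.

40.82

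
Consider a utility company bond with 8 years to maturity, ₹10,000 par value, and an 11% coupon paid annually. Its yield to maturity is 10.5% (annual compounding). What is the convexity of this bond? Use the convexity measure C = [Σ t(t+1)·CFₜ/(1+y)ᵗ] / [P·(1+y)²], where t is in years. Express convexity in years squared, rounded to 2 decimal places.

37.31

With y = 0.105:
  t   CF        PV=CF/(1+0.105)^t    t·PV        t(t+1)·PV
  1     1,100.00       995.4751       995.4751       1,990.9502
  2     1,100.00       900.8825     1,801.7649       5,405.2947
  3     1,100.00       815.2782     2,445.8347       9,783.3389
  4     1,100.00       737.8084     2,951.2334      14,756.1672
  5     1,100.00       667.6999     3,338.4994      20,030.9963
  6     1,100.00       604.2533     3,625.5197      25,378.6378
  7     1,100.00       546.8355     3,827.8488      30,622.7907
  8    11,100.00     4,993.7265    39,949.8122     359,548.3094
  Σ                 10,261.9594    58,935.9882     467,516.4852
P = 10,261.9594.
Convexity = Σ t(t+1)·PV / [P·(1+y)²] = 467,516.4852 / (10,261.9594 × 1.221025) = 37.31145.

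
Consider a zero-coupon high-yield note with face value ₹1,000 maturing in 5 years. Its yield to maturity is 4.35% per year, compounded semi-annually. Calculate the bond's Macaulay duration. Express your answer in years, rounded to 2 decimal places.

A zero-coupon bond has a single cash flow at maturity, so its Macaulay duration equals its maturity: 5 years.
(Equivalently: 10 semi-annual periods ÷ 2 = 5 years.)

5.00 years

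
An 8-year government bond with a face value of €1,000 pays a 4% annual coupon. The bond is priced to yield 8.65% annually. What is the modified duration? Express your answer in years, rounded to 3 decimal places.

Periodic yield y = 0.0865. First find Macaulay duration:
  t   CF        PV=CF/(1+0.0865)^t    t·PV
  1        40.00        36.8155        36.8155
  2        40.00        33.8845        67.7689
  3        40.00        31.1868        93.5604
  4        40.00        28.7039       114.8156
  5        40.00        26.4187       132.0935
  6        40.00        24.3154       145.8925
  7        40.00        22.3796       156.6570
  8     1,040.00       535.5444     4,284.3553
  Σ                    739.2487     5,031.9587
P = 739.2487; Macaulay duration = 5,031.9587 / 739.2487 = 6.80685 years.
Modified duration = D_Mac / (1 + y) = 6.80685 / 1.0865 = 6.26494 years.

6.265 years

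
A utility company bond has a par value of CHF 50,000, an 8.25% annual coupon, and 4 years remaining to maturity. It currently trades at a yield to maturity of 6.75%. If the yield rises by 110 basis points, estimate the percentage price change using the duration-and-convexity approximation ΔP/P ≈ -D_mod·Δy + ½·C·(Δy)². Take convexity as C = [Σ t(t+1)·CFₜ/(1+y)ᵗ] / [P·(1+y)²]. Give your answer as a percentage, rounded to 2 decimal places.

-3.59%

With y = 0.0675:
  t   CF        PV=CF/(1+0.0675)^t    t·PV        t(t+1)·PV
  1     4,125.00     3,864.1686     3,864.1686       7,728.3372
  2     4,125.00     3,619.8301     7,239.6602      21,718.9805
  3     4,125.00     3,390.9415    10,172.8246      40,691.2984
  4    54,125.00    41,679.8718   166,719.4872     833,597.4362
  Σ                 52,554.8120   187,996.1406     903,736.0523
P = 52,554.8120; D_Mac = 3.57714 yrs; D_mod = 3.35095 yrs; C = 15.09014.
Duration effect: -3.35095 × (+0.011) = -0.036861
Convexity effect: 0.5 × 15.09014 × (0.011)² = +0.0009130
ΔP/P ≈ -0.036861 + 0.0009130 = -0.035948 = -3.5948%.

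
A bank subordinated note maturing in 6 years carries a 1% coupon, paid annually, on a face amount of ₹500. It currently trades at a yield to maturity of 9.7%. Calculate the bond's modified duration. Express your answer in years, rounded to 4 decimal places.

Periodic yield y = 0.097. First find Macaulay duration:
  t   CF        PV=CF/(1+0.097)^t    t·PV
  1         5.00         4.5579         4.5579
  2         5.00         4.1549         8.3097
  3         5.00         3.7875        11.3624
  4         5.00         3.4526        13.8103
  5         5.00         3.1473        15.7365
  6       505.00       289.7688     1,738.6128
  Σ                    308.8689     1,792.3896
P = 308.8689; Macaulay duration = 1,792.3896 / 308.8689 = 5.80308 years.
Modified duration = D_Mac / (1 + y) = 5.80308 / 1.097 = 5.28995 years.

5.2900 years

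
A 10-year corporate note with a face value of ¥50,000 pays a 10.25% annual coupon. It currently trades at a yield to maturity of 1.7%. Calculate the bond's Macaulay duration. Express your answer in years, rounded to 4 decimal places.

Periodic yield y = 0.017. Discount each cash flow and weight by its year:
  t   CF        PV=CF/(1+0.017)^t    t·PV
  1     5,125.00     5,039.3314     5,039.3314
  2     5,125.00     4,955.0948     9,910.1895
  3     5,125.00     4,872.2662    14,616.7987
  4     5,125.00     4,790.8223    19,163.2890
  5     5,125.00     4,710.7397    23,553.6984
  6     5,125.00     4,631.9957    27,791.9745
  7     5,125.00     4,554.5681    31,881.9766
  8     5,125.00     4,478.4347    35,827.4776
  9     5,125.00     4,403.5739    39,632.1655
  10   55,125.00    46,573.5211   465,735.2111
  Σ                 89,010.3479   673,152.1123
Price P = Σ PV = 89,010.3479.
Macaulay duration = Σ(t·PV) / P = 673,152.1123 / 89,010.3479 = 7.56263 years.

7.5626 years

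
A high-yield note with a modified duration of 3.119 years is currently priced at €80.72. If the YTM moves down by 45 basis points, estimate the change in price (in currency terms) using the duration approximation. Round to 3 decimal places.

+€1.133

Duration approximation: ΔP/P ≈ -D_mod · Δy = -3.119 × (-0.0045) = +0.0140355.
ΔP ≈ 80.72 × (+0.0140355) = +1.13294556.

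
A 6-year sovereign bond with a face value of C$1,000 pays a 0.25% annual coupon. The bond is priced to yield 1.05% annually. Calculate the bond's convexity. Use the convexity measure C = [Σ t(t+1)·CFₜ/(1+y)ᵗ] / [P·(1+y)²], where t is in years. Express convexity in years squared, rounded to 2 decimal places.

With y = 0.0105:
  t   CF        PV=CF/(1+0.0105)^t    t·PV        t(t+1)·PV
  1         2.50         2.4740         2.4740           4.9480
  2         2.50         2.4483         4.8966          14.6899
  3         2.50         2.4229         7.2686          29.0745
  4         2.50         2.3977         9.5908          47.9540
  5         2.50         2.3728        11.8639          71.1836
  6     1,002.50       941.6001     5,649.6003      39,547.2022
  Σ                    953.7158     5,685.6943      39,715.0522
P = 953.7158.
Convexity = Σ t(t+1)·PV / [P·(1+y)²] = 39,715.0522 / (953.7158 × 1.021110) = 40.78153.

40.78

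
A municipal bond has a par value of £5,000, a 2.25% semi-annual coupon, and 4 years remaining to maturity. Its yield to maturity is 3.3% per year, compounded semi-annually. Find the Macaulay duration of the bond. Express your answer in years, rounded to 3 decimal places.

3.844 years

Periodic yield y = 0.0165. Discount each cash flow and weight by its period:
  t   CF        PV=CF/(1+0.0165)^t    t·PV
  1        56.25        55.3369        55.3369
  2        56.25        54.4387       108.8774
  3        56.25        53.5550       160.6651
  4        56.25        52.6857       210.7429
  5        56.25        51.8305       259.1526
  6        56.25        50.9892       305.9352
  7        56.25        50.1615       351.1308
  8     5,056.25     4,435.7747    35,486.1972
  Σ                  4,804.7723    36,938.0383
Price P = Σ PV = 4,804.7723.
Macaulay duration = Σ(t·PV) / P = 36,938.0383 / 4,804.7723 = 7.68778 half-year periods.
In years: 7.68778 / 2 = 3.84389 years.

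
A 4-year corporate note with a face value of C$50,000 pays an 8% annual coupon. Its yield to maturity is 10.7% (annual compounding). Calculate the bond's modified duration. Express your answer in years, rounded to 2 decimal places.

Periodic yield y = 0.107. First find Macaulay duration:
  t   CF        PV=CF/(1+0.107)^t    t·PV
  1     4,000.00     3,613.3695     3,613.3695
  2     4,000.00     3,264.1097     6,528.2195
  3     4,000.00     2,948.6086     8,845.8258
  4    54,000.00    35,958.6415   143,834.5661
  Σ                 45,784.7293   162,821.9809
P = 45,784.7293; Macaulay duration = 162,821.9809 / 45,784.7293 = 3.55625 years.
Modified duration = D_Mac / (1 + y) = 3.55625 / 1.107 = 3.21251 years.

3.21 years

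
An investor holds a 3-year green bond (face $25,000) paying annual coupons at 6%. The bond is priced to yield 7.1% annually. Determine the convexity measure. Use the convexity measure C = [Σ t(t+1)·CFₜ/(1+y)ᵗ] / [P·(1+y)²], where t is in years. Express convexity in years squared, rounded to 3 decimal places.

9.677

With y = 0.071:
  t   CF        PV=CF/(1+0.071)^t    t·PV        t(t+1)·PV
  1     1,500.00     1,400.5602     1,400.5602       2,801.1204
  2     1,500.00     1,307.7126     2,615.4253       7,846.2758
  3    26,500.00    21,571.3568    64,714.0703     258,856.2811
  Σ                 24,279.6296    68,730.0557     269,503.6773
P = 24,279.6296.
Convexity = Σ t(t+1)·PV / [P·(1+y)²] = 269,503.6773 / (24,279.6296 × 1.147041) = 9.67707.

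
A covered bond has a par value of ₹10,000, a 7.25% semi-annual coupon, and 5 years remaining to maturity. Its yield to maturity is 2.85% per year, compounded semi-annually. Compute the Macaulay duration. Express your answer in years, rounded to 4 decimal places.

4.3563 years

Periodic yield y = 0.01425. Discount each cash flow and weight by its period:
  t   CF        PV=CF/(1+0.01425)^t    t·PV
  1       362.50       357.4070       357.4070
  2       362.50       352.3855       704.7709
  3       362.50       347.4345     1,042.3035
  4       362.50       342.5531     1,370.2125
  5       362.50       337.7403     1,688.7017
  6       362.50       332.9952     1,997.9709
  7       362.50       328.3166     2,298.2165
  8       362.50       323.7039     2,589.6309
  9       362.50       319.1559     2,872.4030
  10   10,362.50     8,995.2737    89,952.7365
  Σ                 12,036.9656   104,874.3534
Price P = Σ PV = 12,036.9656.
Macaulay duration = Σ(t·PV) / P = 104,874.3534 / 12,036.9656 = 8.71269 half-year periods.
In years: 8.71269 / 2 = 4.35635 years.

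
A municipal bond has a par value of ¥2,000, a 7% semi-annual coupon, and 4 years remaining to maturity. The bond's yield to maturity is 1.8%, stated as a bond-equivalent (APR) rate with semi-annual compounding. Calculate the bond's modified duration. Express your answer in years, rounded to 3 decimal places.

3.570 years

Periodic yield y = 0.009. First find Macaulay duration:
  t   CF        PV=CF/(1+0.009)^t    t·PV
  1        70.00        69.3756        69.3756
  2        70.00        68.7568       137.5136
  3        70.00        68.1435       204.4305
  4        70.00        67.5357       270.1428
  5        70.00        66.9333       334.6665
  6        70.00        66.3363       398.0176
  7        70.00        65.7446       460.2120
  8     2,070.00     1,926.8194    15,414.5554
  Σ                  2,399.6452    17,288.9140
P = 2,399.6452; Macaulay duration = 17,288.9140 / 2,399.6452 = 7.20478 half-year periods = 3.60239 years.
Modified duration = D_Mac / (1 + y) = 3.60239 / 1.009 = 3.57026 years.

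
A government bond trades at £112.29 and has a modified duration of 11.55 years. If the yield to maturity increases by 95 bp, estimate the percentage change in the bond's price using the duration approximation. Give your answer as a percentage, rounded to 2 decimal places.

Duration approximation: ΔP/P ≈ -D_mod · Δy = -11.55 × (+0.0095) = -0.109725.
As a percentage: -10.9725%.

-10.97%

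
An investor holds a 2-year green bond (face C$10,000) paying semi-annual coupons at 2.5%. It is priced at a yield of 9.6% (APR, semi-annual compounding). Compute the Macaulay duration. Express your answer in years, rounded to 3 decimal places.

1.960 years

Periodic yield y = 0.048. Discount each cash flow and weight by its period:
  t   CF        PV=CF/(1+0.048)^t    t·PV
  1       125.00       119.2748       119.2748
  2       125.00       113.8118       227.6237
  3       125.00       108.5991       325.7973
  4    10,125.00     8,393.6315    33,574.5262
  Σ                  8,735.3173    34,247.2219
Price P = Σ PV = 8,735.3173.
Macaulay duration = Σ(t·PV) / P = 34,247.2219 / 8,735.3173 = 3.92055 half-year periods.
In years: 3.92055 / 2 = 1.96027 years.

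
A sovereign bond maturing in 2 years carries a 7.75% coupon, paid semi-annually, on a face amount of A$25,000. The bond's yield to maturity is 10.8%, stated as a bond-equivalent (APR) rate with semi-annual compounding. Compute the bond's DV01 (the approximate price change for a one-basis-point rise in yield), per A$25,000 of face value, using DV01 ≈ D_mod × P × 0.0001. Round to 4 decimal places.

A$4.2369

Periodic yield y = 0.054.
  t   CF        PV=CF/(1+0.054)^t    t·PV
  1       968.75       919.1176       919.1176
  2       968.75       872.0281     1,744.0563
  3       968.75       827.3512     2,482.0535
  4    25,968.75    21,042.0768    84,168.3073
  Σ                 23,660.5738    89,313.5347
P = 23,660.5738; D_Mac = 3.77478 half-year periods = 1.88739 yrs; D_mod = 1.79069 yrs.
DV01 ≈ 1.79069 × 23,660.5738 × 0.0001 = 4.236885.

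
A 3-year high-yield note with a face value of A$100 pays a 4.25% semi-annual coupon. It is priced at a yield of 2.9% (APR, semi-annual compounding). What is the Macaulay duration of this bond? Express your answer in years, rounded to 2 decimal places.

2.85 years

Periodic yield y = 0.0145. Discount each cash flow and weight by its period:
  t   CF        PV=CF/(1+0.0145)^t    t·PV
  1        2.125         2.0946         2.0946
  2        2.125         2.0647         4.1294
  3        2.125         2.0352         6.1055
  4        2.125         2.0061         8.0244
  5        2.125         1.9774         9.8871
  6      102.125        93.6742       562.0449
  Σ                    103.8522       592.2859
Price P = Σ PV = 103.8522.
Macaulay duration = Σ(t·PV) / P = 592.2859 / 103.8522 = 5.70316 half-year periods.
In years: 5.70316 / 2 = 2.85158 years.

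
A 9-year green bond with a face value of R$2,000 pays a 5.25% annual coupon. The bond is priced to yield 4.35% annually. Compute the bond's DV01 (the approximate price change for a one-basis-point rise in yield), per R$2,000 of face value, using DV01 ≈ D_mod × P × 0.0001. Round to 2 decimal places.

R$1.52

Periodic yield y = 0.0435.
  t   CF        PV=CF/(1+0.0435)^t    t·PV
  1       105.00       100.6229       100.6229
  2       105.00        96.4283       192.8565
  3       105.00        92.4085       277.2255
  4       105.00        88.5563       354.2252
  5       105.00        84.8647       424.3235
  6       105.00        81.3270       487.9618
  7       105.00        77.9367       545.5570
  8       105.00        74.6878       597.5024
  9     2,105.00     1,434.8947    12,914.0519
  Σ                  2,131.7268    15,894.3268
P = 2,131.7268; D_Mac = 7.45608 yrs; D_mod = 7.14526 yrs.
DV01 ≈ 7.14526 × 2,131.7268 × 0.0001 = 1.523175.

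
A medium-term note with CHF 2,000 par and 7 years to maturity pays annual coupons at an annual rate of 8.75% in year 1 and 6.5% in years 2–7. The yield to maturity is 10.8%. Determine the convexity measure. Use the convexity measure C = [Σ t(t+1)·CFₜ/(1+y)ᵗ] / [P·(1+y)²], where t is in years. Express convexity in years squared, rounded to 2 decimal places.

With y = 0.108:
  t   CF        PV=CF/(1+0.108)^t    t·PV        t(t+1)·PV
  1       175.00       157.9422       157.9422         315.8845
  2       130.00       105.8922       211.7843         635.3530
  3       130.00        95.5705       286.7116       1,146.8466
  4       130.00        86.2550       345.0200       1,725.1001
  5       130.00        77.8475       389.2374       2,335.4244
  6       130.00        70.2595       421.5567       2,950.8972
  7     2,130.00     1,038.9659     7,272.7611      58,182.0886
  Σ                  1,632.7328     9,085.0135      67,291.5944
P = 1,632.7328.
Convexity = Σ t(t+1)·PV / [P·(1+y)²] = 67,291.5944 / (1,632.7328 × 1.227664) = 33.57115.

33.57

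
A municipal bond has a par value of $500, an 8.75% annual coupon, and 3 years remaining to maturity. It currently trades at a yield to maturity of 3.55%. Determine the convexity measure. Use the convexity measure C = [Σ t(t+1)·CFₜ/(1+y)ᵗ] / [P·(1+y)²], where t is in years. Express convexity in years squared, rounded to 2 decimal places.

With y = 0.0355:
  t   CF        PV=CF/(1+0.0355)^t    t·PV        t(t+1)·PV
  1        43.75        42.2501        42.2501          84.5002
  2        43.75        40.8017        81.6033         244.8100
  3       543.75       489.7213     1,469.1638       5,876.6551
  Σ                    572.7730     1,593.0172       6,205.9654
P = 572.7730.
Convexity = Σ t(t+1)·PV / [P·(1+y)²] = 6,205.9654 / (572.7730 × 1.072260) = 10.10477.

10.10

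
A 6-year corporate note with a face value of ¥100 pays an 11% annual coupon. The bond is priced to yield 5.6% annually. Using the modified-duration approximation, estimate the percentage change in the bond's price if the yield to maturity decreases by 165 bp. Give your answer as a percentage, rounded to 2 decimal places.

+7.58%

Periodic yield y = 0.056. Modified duration first:
  t   CF        PV=CF/(1+0.056)^t    t·PV
  1        11.00        10.4167        10.4167
  2        11.00         9.8643        19.7285
  3        11.00         9.3412        28.0235
  4        11.00         8.8458        35.3832
  5        11.00         8.3767        41.8835
  6       111.00        80.0460       480.2758
  Σ                    126.8906       615.7112
P = 126.8906; D_Mac = 4.85230 yrs; D_mod = 4.85230/(1+0.056) = 4.59498 yrs.
ΔP/P ≈ -D_mod · Δy = -4.59498 × (-0.0165) = +0.075817 = +7.5817%.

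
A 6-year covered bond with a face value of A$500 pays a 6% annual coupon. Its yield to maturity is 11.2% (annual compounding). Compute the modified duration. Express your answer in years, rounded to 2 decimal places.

4.58 years

Periodic yield y = 0.112. First find Macaulay duration:
  t   CF        PV=CF/(1+0.112)^t    t·PV
  1        30.00        26.9784        26.9784
  2        30.00        24.2612        48.5223
  3        30.00        21.8176        65.4528
  4        30.00        19.6201        78.4806
  5        30.00        17.6440        88.2201
  6       530.00       280.3155     1,681.8931
  Σ                    390.6369     1,989.5473
P = 390.6369; Macaulay duration = 1,989.5473 / 390.6369 = 5.09309 years.
Modified duration = D_Mac / (1 + y) = 5.09309 / 1.112 = 4.58011 years.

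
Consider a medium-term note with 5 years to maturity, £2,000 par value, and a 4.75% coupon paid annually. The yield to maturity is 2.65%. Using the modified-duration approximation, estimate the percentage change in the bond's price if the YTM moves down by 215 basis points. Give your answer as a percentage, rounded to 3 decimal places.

Periodic yield y = 0.0265. Modified duration first:
  t   CF        PV=CF/(1+0.0265)^t    t·PV
  1        95.00        92.5475        92.5475
  2        95.00        90.1583       180.3166
  3        95.00        87.8308       263.4923
  4        95.00        85.5634       342.2534
  5     2,095.00     1,838.1852     9,190.9259
  Σ                  2,194.2851    10,069.5357
P = 2,194.2851; D_Mac = 4.58898 yrs; D_mod = 4.58898/(1+0.0265) = 4.47051 yrs.
ΔP/P ≈ -D_mod · Δy = -4.47051 × (-0.0215) = +0.096116 = +9.6116%.

+9.612%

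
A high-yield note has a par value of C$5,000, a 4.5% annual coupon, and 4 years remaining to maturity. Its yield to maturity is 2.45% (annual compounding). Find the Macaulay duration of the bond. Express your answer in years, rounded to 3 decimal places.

3.759 years

Periodic yield y = 0.0245. Discount each cash flow and weight by its year:
  t   CF        PV=CF/(1+0.0245)^t    t·PV
  1       225.00       219.6193       219.6193
  2       225.00       214.3673       428.7347
  3       225.00       209.2409       627.7228
  4     5,225.00     4,742.8397    18,971.3587
  Σ                  5,386.0672    20,247.4354
Price P = Σ PV = 5,386.0672.
Macaulay duration = Σ(t·PV) / P = 20,247.4354 / 5,386.0672 = 3.75922 years.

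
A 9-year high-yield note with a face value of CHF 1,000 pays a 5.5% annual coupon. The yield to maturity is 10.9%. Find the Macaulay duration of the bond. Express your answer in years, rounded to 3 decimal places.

6.956 years

Periodic yield y = 0.109. Discount each cash flow and weight by its year:
  t   CF        PV=CF/(1+0.109)^t    t·PV
  1        55.00        49.5942        49.5942
  2        55.00        44.7198        89.4395
  3        55.00        40.3244       120.9732
  4        55.00        36.3611       145.4442
  5        55.00        32.7872       163.9362
  6        55.00        29.5647       177.3882
  7        55.00        26.6589       186.6121
  8        55.00        24.0387       192.3093
  9     1,055.00       415.7847     3,742.0626
  Σ                    699.8337     4,867.7598
Price P = Σ PV = 699.8337.
Macaulay duration = Σ(t·PV) / P = 4,867.7598 / 699.8337 = 6.95559 years.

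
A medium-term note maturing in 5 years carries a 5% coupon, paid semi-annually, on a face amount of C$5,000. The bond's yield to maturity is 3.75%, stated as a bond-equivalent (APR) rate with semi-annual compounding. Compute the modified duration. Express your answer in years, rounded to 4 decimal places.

Periodic yield y = 0.01875. First find Macaulay duration:
  t   CF        PV=CF/(1+0.01875)^t    t·PV
  1       125.00       122.6994       122.6994
  2       125.00       120.4411       240.8822
  3       125.00       118.2244       354.6732
  4       125.00       116.0485       464.1940
  5       125.00       113.9126       569.5632
  6       125.00       111.8161       670.8965
  7       125.00       109.7581       768.3068
  8       125.00       107.7380       861.9043
  9       125.00       105.7551       951.7961
  10    5,125.00     4,256.1571    42,561.5712
  Σ                  5,282.5505    47,566.4870
P = 5,282.5505; Macaulay duration = 47,566.4870 / 5,282.5505 = 9.00445 half-year periods = 4.50223 years.
Modified duration = D_Mac / (1 + y) = 4.50223 / 1.01875 = 4.41936 years.

4.4194 years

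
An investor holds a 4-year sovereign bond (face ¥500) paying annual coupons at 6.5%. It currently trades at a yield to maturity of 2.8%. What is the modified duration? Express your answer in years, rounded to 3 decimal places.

3.573 years

Periodic yield y = 0.028. First find Macaulay duration:
  t   CF        PV=CF/(1+0.028)^t    t·PV
  1        32.50        31.6148        31.6148
  2        32.50        30.7537        61.5074
  3        32.50        29.9160        89.7481
  4       532.50       476.8120     1,907.2479
  Σ                    569.0965     2,090.1182
P = 569.0965; Macaulay duration = 2,090.1182 / 569.0965 = 3.67270 years.
Modified duration = D_Mac / (1 + y) = 3.67270 / 1.028 = 3.57266 years.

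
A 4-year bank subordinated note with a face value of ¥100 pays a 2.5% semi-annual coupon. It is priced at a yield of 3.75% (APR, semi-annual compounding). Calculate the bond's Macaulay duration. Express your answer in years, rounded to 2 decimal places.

Periodic yield y = 0.01875. Discount each cash flow and weight by its period:
  t   CF        PV=CF/(1+0.01875)^t    t·PV
  1         1.25         1.2270         1.2270
  2         1.25         1.2044         2.4088
  3         1.25         1.1822         3.5467
  4         1.25         1.1605         4.6419
  5         1.25         1.1391         5.6956
  6         1.25         1.1182         6.7090
  7         1.25         1.0976         7.6831
  8       101.25        87.2678       698.1424
  Σ                     95.3968       730.0546
Price P = Σ PV = 95.3968.
Macaulay duration = Σ(t·PV) / P = 730.0546 / 95.3968 = 7.65282 half-year periods.
In years: 7.65282 / 2 = 3.82641 years.

3.83 years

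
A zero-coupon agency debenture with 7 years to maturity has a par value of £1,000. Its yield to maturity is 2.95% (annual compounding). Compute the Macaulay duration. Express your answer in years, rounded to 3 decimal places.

A zero-coupon bond has a single cash flow at maturity, so its Macaulay duration equals its maturity: 7 years.

7.000 years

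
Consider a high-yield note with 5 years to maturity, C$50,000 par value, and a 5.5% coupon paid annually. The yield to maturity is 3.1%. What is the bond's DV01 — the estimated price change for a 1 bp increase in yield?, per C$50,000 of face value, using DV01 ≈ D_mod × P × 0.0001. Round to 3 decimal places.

C$24.395

Periodic yield y = 0.031.
  t   CF        PV=CF/(1+0.031)^t    t·PV
  1     2,750.00     2,667.3133     2,667.3133
  2     2,750.00     2,587.1128     5,174.2256
  3     2,750.00     2,509.3238     7,527.9713
  4     2,750.00     2,433.8737     9,735.4947
  5    52,750.00    45,282.3688   226,411.8440
  Σ                 55,479.9923   251,516.8489
P = 55,479.9923; D_Mac = 4.53347 yrs; D_mod = 4.39716 yrs.
DV01 ≈ 4.39716 × 55,479.9923 × 0.0001 = 24.395427.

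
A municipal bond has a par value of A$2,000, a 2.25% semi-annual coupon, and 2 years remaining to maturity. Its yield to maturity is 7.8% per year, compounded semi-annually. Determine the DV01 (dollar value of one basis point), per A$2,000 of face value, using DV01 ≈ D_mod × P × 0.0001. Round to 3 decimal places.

A$0.340

Periodic yield y = 0.039.
  t   CF        PV=CF/(1+0.039)^t    t·PV
  1        22.50        21.6554        21.6554
  2        22.50        20.8426        41.6852
  3        22.50        20.0602        60.1807
  4     2,022.50     1,735.5069     6,942.0275
  Σ                  1,798.0651     7,065.5488
P = 1,798.0651; D_Mac = 3.92953 half-year periods = 1.96476 yrs; D_mod = 1.89101 yrs.
DV01 ≈ 1.89101 × 1,798.0651 × 0.0001 = 0.340017.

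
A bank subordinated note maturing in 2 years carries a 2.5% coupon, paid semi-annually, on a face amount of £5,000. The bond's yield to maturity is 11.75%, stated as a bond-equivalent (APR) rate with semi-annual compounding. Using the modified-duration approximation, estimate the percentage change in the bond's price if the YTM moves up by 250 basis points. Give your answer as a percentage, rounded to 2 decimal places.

-4.63%

Periodic yield y = 0.05875. Modified duration first:
  t   CF        PV=CF/(1+0.05875)^t    t·PV
  1        62.50        59.0319        59.0319
  2        62.50        55.7562       111.5124
  3        62.50        52.6623       157.9869
  4     5,062.50     4,028.9450    16,115.7802
  Σ                  4,196.3954    16,444.3113
P = 4,196.3954; D_Mac = 3.91868 half-year periods = 1.95934 yrs; D_mod = 1.95934/(1+0.05875) = 1.85061 yrs.
ΔP/P ≈ -D_mod · Δy = -1.85061 × (+0.025) = -0.046265 = -4.6265%.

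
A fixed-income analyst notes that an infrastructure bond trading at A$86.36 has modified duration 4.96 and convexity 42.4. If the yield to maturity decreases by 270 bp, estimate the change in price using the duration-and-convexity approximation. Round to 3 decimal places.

+A$12.900

Duration effect: -D_mod·Δy = -4.96 × (-0.027) = +0.133920
Convexity effect: ½·C·(Δy)² = 0.5 × 42.4 × (-0.027)² = +0.0154548
ΔP/P ≈ +0.133920 + 0.0154548 = +0.1493748
ΔP ≈ 86.36 × (+0.1493748) = +12.900007728.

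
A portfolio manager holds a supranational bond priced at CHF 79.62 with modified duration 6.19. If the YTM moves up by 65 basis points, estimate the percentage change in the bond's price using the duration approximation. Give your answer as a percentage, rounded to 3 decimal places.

-4.024%

Duration approximation: ΔP/P ≈ -D_mod · Δy = -6.19 × (+0.0065) = -0.040235.
As a percentage: -4.0235%.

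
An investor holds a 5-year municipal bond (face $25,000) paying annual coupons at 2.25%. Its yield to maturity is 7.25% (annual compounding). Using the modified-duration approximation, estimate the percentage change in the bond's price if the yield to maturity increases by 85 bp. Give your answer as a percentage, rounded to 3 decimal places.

Periodic yield y = 0.0725. Modified duration first:
  t   CF        PV=CF/(1+0.0725)^t    t·PV
  1       562.50       524.4755       524.4755
  2       562.50       489.0215       978.0429
  3       562.50       455.9641     1,367.8922
  4       562.50       425.1413     1,700.5653
  5    25,562.50    18,014.2764    90,071.3818
  Σ                 19,908.8788    94,642.3578
P = 19,908.8788; D_Mac = 4.75378 yrs; D_mod = 4.75378/(1+0.0725) = 4.43243 yrs.
ΔP/P ≈ -D_mod · Δy = -4.43243 × (+0.0085) = -0.037676 = -3.7676%.

-3.768%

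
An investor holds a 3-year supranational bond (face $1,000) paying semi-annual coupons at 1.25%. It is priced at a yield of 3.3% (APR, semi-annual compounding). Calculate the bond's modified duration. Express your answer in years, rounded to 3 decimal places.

2.904 years

Periodic yield y = 0.0165. First find Macaulay duration:
  t   CF        PV=CF/(1+0.0165)^t    t·PV
  1         6.25         6.1485         6.1485
  2         6.25         6.0487        12.0975
  3         6.25         5.9506        17.8517
  4         6.25         5.8540        23.4159
  5         6.25         5.7589        28.7947
  6     1,006.25       912.1402     5,472.8412
  Σ                    941.9010     5,561.1495
P = 941.9010; Macaulay duration = 5,561.1495 / 941.9010 = 5.90418 half-year periods = 2.95209 years.
Modified duration = D_Mac / (1 + y) = 2.95209 / 1.0165 = 2.90417 years.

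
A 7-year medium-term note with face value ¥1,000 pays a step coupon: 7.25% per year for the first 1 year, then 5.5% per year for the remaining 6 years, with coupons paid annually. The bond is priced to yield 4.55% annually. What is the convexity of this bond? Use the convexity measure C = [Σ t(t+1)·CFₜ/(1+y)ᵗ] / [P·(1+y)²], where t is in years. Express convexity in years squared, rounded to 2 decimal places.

41.19

With y = 0.0455:
  t   CF        PV=CF/(1+0.0455)^t    t·PV        t(t+1)·PV
  1        72.50        69.3448        69.3448         138.6896
  2        55.00        50.3170       100.6340         301.9019
  3        55.00        48.1272       144.3816         577.5264
  4        55.00        46.0327       184.1308         920.6542
  5        55.00        44.0294       220.1469       1,320.8812
  6        55.00        42.1132       252.6793       1,768.7553
  7     1,055.00       772.6525     5,408.5673      43,268.5385
  Σ                  1,072.6168     6,379.8847      48,296.9472
P = 1,072.6168.
Convexity = Σ t(t+1)·PV / [P·(1+y)²] = 48,296.9472 / (1,072.6168 × 1.093070) = 41.19334.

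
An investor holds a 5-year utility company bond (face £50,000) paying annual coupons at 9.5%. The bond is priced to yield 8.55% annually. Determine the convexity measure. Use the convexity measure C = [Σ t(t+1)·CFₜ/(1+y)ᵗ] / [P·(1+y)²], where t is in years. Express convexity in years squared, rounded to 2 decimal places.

With y = 0.0855:
  t   CF        PV=CF/(1+0.0855)^t    t·PV        t(t+1)·PV
  1     4,750.00     4,375.8637     4,375.8637       8,751.7273
  2     4,750.00     4,031.1964     8,062.3927      24,187.1782
  3     4,750.00     3,713.6770    11,141.0310      44,564.1238
  4     4,750.00     3,421.1672    13,684.6688      68,423.3438
  5    54,750.00    36,327.4559   181,637.2796   1,089,823.6778
  Σ                 51,869.3601   218,901.2358   1,235,750.0510
P = 51,869.3601.
Convexity = Σ t(t+1)·PV / [P·(1+y)²] = 1,235,750.0510 / (51,869.3601 × 1.178310) = 20.21902.

20.22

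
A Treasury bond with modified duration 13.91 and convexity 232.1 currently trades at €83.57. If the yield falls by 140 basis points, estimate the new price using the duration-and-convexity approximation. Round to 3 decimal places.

Duration effect: -D_mod·Δy = -13.91 × (-0.014) = +0.194740
Convexity effect: ½·C·(Δy)² = 0.5 × 232.1 × (-0.014)² = +0.0227458
ΔP/P ≈ +0.194740 + 0.0227458 = +0.2174858
New price ≈ 83.57 × (1 + 0.2174858) = 101.745288306.

€101.745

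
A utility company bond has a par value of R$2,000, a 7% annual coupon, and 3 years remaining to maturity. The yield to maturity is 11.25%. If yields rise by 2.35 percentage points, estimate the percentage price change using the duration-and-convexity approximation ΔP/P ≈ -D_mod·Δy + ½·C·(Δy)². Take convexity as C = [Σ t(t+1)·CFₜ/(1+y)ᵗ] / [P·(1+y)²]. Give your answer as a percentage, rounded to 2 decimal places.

-5.66%

With y = 0.1125:
  t   CF        PV=CF/(1+0.1125)^t    t·PV        t(t+1)·PV
  1       140.00       125.8427       125.8427         251.6854
  2       140.00       113.1170       226.2341         678.7022
  3     2,140.00     1,554.2244     4,662.6731      18,650.6924
  Σ                  1,793.1841     5,014.7499      19,581.0800
P = 1,793.1841; D_Mac = 2.79656 yrs; D_mod = 2.51376 yrs; C = 8.82291.
Duration effect: -2.51376 × (+0.0235) = -0.059073
Convexity effect: 0.5 × 8.82291 × (0.0235)² = +0.0024362
ΔP/P ≈ -0.059073 + 0.0024362 = -0.056637 = -5.6637%.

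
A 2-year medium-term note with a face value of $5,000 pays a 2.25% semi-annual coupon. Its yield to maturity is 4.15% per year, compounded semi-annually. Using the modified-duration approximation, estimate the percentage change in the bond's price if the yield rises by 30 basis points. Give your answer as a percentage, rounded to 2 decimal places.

Periodic yield y = 0.02075. Modified duration first:
  t   CF        PV=CF/(1+0.02075)^t    t·PV
  1        56.25        55.1065        55.1065
  2        56.25        53.9863       107.9726
  3        56.25        52.8889       158.6666
  4     5,056.25     4,657.4798    18,629.9194
  Σ                  4,819.4616    18,951.6652
P = 4,819.4616; D_Mac = 3.93232 half-year periods = 1.96616 yrs; D_mod = 1.96616/(1+0.02075) = 1.92619 yrs.
ΔP/P ≈ -D_mod · Δy = -1.92619 × (+0.003) = -0.005779 = -0.5779%.

-0.58%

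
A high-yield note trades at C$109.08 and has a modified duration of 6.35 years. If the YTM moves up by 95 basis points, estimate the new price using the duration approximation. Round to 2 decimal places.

C$102.50

Duration approximation: ΔP/P ≈ -D_mod · Δy = -6.35 × (+0.0095) = -0.060325.
New price ≈ 109.08 × (1 - 0.060325) = 102.499749.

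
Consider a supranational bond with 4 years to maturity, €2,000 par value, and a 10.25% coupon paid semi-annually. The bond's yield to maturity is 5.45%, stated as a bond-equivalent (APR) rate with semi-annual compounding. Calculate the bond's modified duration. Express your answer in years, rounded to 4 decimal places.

3.3428 years

Periodic yield y = 0.02725. First find Macaulay duration:
  t   CF        PV=CF/(1+0.02725)^t    t·PV
  1       102.50        99.7810        99.7810
  2       102.50        97.1341       194.2681
  3       102.50        94.5574       283.6721
  4       102.50        92.0490       368.1962
  5       102.50        89.6072       448.0362
  6       102.50        87.2302       523.3813
  7       102.50        84.9163       594.4138
  8     2,102.50     1,695.6133    13,564.9061
  Σ                  2,340.8884    16,076.6548
P = 2,340.8884; Macaulay duration = 16,076.6548 / 2,340.8884 = 6.86776 half-year periods = 3.43388 years.
Modified duration = D_Mac / (1 + y) = 3.43388 / 1.02725 = 3.34279 years.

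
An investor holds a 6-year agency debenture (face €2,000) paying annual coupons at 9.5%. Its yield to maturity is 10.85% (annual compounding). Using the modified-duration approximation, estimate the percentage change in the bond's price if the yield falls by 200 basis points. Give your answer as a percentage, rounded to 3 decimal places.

Periodic yield y = 0.1085. Modified duration first:
  t   CF        PV=CF/(1+0.1085)^t    t·PV
  1       190.00       171.4028       171.4028
  2       190.00       154.6259       309.2518
  3       190.00       139.4911       418.4733
  4       190.00       125.8377       503.3508
  5       190.00       113.5207       567.6036
  6     2,190.00     1,180.4020     7,082.4119
  Σ                  1,885.2802     9,052.4942
P = 1,885.2802; D_Mac = 4.80167 yrs; D_mod = 4.80167/(1+0.1085) = 4.33168 yrs.
ΔP/P ≈ -D_mod · Δy = -4.33168 × (-0.02) = +0.086634 = +8.6634%.

+8.663%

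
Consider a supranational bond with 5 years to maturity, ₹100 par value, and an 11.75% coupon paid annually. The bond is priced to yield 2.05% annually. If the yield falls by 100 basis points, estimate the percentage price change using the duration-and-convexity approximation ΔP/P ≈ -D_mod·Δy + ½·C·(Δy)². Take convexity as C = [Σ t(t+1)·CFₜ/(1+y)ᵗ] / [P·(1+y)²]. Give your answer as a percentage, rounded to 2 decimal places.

With y = 0.0205:
  t   CF        PV=CF/(1+0.0205)^t    t·PV        t(t+1)·PV
  1        11.75        11.5140        11.5140          23.0279
  2        11.75        11.2827        22.5653          67.6960
  3        11.75        11.0560        33.1681         132.6722
  4        11.75        10.8339        43.3357         216.6785
  5       111.75       100.9677       504.8385       3,029.0312
  Σ                    145.6543       615.4216       3,469.1059
P = 145.6543; D_Mac = 4.22522 yrs; D_mod = 4.14034 yrs; C = 22.87011.
Duration effect: -4.14034 × (-0.01) = +0.041403
Convexity effect: 0.5 × 22.87011 × (-0.01)² = +0.0011435
ΔP/P ≈ +0.041403 + 0.0011435 = +0.042547 = +4.2547%.

+4.25%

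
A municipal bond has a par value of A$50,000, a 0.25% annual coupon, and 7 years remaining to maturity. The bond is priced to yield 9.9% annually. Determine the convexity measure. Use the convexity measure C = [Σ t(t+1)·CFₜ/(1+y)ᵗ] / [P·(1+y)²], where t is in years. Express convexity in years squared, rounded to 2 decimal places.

With y = 0.099:
  t   CF        PV=CF/(1+0.099)^t    t·PV        t(t+1)·PV
  1       125.00       113.7398       113.7398         227.4795
  2       125.00       103.4939       206.9877         620.9632
  3       125.00        94.1709       282.5128       1,130.0514
  4       125.00        85.6878       342.7514       1,713.7570
  5       125.00        77.9689       389.8446       2,339.0678
  6       125.00        70.9453       425.6720       2,979.7042
  7    50,125.00    25,886.3333   181,204.3331   1,449,634.6649
  Σ                 26,432.3400   182,965.8415   1,458,645.6879
P = 26,432.3400.
Convexity = Σ t(t+1)·PV / [P·(1+y)²] = 1,458,645.6879 / (26,432.3400 × 1.207801) = 45.68975.

45.69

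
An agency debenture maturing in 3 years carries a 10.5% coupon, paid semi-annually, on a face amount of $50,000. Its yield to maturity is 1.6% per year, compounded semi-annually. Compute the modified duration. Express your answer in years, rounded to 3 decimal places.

2.672 years

Periodic yield y = 0.008. First find Macaulay duration:
  t   CF        PV=CF/(1+0.008)^t    t·PV
  1     2,625.00     2,604.1667     2,604.1667
  2     2,625.00     2,583.4987     5,166.9974
  3     2,625.00     2,562.9947     7,688.9842
  4     2,625.00     2,542.6535    10,170.6140
  5     2,625.00     2,522.4737    12,612.3685
  6    52,625.00    50,168.2459   301,009.4752
  Σ                 62,984.0331   339,252.6059
P = 62,984.0331; Macaulay duration = 339,252.6059 / 62,984.0331 = 5.38633 half-year periods = 2.69316 years.
Modified duration = D_Mac / (1 + y) = 2.69316 / 1.008 = 2.67179 years.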